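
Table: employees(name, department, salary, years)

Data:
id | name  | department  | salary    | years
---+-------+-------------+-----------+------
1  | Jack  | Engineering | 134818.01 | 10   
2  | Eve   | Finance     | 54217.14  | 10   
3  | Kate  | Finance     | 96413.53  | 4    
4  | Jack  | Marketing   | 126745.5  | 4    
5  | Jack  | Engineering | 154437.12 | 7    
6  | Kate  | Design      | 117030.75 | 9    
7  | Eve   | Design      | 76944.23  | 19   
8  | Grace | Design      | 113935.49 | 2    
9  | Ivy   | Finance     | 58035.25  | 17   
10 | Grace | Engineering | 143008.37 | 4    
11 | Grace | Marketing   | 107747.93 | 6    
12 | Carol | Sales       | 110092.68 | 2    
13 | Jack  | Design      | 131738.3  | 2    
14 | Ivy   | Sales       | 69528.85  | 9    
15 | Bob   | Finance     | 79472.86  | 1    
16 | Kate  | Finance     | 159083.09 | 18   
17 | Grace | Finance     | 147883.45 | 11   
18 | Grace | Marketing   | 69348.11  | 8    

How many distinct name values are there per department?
SELECT department, COUNT(DISTINCT name)
FROM employees
GROUP BY department

Result:
  Design: 4 distinct
  Engineering: 2 distinct
  Finance: 5 distinct
  Marketing: 2 distinct
  Sales: 2 distinct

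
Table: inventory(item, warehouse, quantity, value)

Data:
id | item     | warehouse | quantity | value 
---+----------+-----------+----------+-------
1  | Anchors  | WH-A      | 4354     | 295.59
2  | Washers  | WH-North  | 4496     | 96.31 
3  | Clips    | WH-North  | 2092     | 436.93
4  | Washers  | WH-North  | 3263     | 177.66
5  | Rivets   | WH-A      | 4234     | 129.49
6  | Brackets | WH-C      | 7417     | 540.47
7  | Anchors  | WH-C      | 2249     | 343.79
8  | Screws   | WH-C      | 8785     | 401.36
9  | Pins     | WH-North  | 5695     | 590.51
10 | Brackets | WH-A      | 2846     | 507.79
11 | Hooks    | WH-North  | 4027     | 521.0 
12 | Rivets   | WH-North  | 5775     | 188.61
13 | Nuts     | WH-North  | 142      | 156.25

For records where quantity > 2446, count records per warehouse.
SELECT warehouse, COUNT(*)
FROM inventory
WHERE quantity > 2446
GROUP BY warehouse

Note: WHERE filters rows before grouping.

Result:
  WH-A: 3
  WH-C: 2
  WH-North: 5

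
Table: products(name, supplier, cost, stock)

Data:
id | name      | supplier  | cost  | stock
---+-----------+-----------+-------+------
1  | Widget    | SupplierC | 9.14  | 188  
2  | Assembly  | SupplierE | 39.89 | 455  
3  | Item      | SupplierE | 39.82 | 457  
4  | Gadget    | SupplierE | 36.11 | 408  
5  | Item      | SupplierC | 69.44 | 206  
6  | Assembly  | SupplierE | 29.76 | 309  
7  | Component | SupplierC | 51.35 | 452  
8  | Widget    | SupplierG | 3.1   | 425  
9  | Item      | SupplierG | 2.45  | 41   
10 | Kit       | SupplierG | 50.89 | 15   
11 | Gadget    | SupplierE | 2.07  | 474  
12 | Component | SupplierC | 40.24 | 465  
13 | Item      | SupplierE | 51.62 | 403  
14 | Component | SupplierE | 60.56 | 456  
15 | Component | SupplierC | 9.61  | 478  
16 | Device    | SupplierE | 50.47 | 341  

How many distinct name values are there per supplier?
SELECT supplier, COUNT(DISTINCT name)
FROM products
GROUP BY supplier

Result:
  SupplierC: 3 distinct
  SupplierE: 5 distinct
  SupplierG: 3 distinct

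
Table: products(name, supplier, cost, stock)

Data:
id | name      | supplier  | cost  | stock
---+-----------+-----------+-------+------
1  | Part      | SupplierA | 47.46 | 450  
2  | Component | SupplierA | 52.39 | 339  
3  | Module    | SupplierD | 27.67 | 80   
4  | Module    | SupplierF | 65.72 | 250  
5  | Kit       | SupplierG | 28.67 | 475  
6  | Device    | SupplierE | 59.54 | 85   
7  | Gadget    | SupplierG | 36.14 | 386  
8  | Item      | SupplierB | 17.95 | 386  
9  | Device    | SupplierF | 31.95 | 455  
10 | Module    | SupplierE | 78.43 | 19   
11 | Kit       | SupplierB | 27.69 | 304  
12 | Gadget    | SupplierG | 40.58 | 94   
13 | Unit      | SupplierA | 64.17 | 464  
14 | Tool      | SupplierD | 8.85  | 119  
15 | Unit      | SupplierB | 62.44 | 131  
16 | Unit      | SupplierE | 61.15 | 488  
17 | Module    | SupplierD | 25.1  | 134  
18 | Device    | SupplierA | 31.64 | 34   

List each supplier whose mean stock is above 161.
SELECT supplier, AVG(stock)
FROM products
GROUP BY supplier
HAVING AVG(stock) > 161

Result:
  SupplierA: avg=321.75
  SupplierB: avg=273.67
  SupplierE: avg=197.33
  SupplierF: avg=352.50
  SupplierG: avg=318.33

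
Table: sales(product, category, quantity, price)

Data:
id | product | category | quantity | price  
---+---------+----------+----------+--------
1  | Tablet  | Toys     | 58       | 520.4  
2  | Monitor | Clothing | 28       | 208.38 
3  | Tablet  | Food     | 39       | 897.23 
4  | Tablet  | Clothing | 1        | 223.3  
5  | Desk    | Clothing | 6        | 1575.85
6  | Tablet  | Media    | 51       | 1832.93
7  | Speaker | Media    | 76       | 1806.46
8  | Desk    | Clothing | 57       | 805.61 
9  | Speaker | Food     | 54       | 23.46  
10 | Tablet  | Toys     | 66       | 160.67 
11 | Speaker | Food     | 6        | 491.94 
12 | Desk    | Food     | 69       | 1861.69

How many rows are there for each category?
SELECT category, COUNT(*) as count
FROM sales
GROUP BY category

Result:
  Clothing: 4
  Food: 4
  Media: 2
  Toys: 2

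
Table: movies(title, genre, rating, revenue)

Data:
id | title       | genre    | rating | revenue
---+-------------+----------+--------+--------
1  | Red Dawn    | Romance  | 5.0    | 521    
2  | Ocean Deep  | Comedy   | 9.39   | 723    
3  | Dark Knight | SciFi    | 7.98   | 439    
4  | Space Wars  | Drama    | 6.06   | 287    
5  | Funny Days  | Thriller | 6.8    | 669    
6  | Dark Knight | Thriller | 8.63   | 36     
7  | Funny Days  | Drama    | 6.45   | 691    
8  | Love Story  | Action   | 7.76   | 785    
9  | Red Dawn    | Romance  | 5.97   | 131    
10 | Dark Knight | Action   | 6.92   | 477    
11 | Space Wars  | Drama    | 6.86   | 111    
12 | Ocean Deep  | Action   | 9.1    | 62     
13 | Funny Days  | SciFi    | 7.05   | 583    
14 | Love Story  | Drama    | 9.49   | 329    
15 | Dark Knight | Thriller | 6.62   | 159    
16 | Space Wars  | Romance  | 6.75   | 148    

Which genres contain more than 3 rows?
SELECT genre, COUNT(*) as cnt
FROM movies
GROUP BY genre
HAVING COUNT(*) > 3

Result:
  Drama: 4

Note: HAVING filters groups after aggregation, WHERE filters rows before.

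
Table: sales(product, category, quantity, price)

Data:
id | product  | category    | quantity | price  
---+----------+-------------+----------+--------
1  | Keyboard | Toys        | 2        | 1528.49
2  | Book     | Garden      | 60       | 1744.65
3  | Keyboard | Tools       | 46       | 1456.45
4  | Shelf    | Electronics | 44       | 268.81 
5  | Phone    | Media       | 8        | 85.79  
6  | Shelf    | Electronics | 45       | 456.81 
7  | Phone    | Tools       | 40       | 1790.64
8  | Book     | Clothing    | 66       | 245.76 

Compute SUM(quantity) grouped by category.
SELECT category, SUM(quantity) as result
FROM sales
GROUP BY category

Result:
  Clothing: 66
  Electronics: 89
  Garden: 60
  Media: 8
  Tools: 86
  Toys: 2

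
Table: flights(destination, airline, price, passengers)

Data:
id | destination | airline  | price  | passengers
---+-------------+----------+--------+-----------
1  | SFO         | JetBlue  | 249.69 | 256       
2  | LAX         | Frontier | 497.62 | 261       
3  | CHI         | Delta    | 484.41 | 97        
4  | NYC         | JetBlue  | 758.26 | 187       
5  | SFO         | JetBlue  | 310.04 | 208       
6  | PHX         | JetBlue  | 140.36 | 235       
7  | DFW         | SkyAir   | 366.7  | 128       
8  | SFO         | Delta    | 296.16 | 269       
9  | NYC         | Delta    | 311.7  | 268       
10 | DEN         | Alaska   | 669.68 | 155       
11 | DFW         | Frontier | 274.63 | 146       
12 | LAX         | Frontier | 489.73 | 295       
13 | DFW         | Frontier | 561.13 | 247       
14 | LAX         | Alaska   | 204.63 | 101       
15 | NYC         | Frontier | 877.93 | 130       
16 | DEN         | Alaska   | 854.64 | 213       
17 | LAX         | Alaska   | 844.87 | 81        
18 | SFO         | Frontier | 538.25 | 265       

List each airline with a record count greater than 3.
SELECT airline, COUNT(*) as cnt
FROM flights
GROUP BY airline
HAVING COUNT(*) > 3

Result:
  Alaska: 4
  Frontier: 6
  JetBlue: 4

Note: HAVING filters groups after aggregation, WHERE filters rows before.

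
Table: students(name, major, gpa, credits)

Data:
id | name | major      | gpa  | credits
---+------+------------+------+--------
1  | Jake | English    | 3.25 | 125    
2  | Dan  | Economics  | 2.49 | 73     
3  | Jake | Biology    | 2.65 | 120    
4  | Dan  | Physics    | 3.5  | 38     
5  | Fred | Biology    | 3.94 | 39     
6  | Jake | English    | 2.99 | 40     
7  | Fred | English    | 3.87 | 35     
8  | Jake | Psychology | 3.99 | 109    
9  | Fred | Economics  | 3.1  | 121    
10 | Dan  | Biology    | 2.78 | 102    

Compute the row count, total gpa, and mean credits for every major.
SELECT major,
       COUNT(*) as cnt,
       SUM(gpa) as total_gpa,
       AVG(credits) as avg_credits
FROM students
GROUP BY major

Result:
  Biology: 3 records, 9.37 total gpa, 87.00 avg credits
  Economics: 2 records, 5.59 total gpa, 97.00 avg credits
  English: 3 records, 10.11 total gpa, 66.67 avg credits
  Physics: 1 records, 3.50 total gpa, 38.00 avg credits
  Psychology: 1 records, 3.99 total gpa, 109.00 avg credits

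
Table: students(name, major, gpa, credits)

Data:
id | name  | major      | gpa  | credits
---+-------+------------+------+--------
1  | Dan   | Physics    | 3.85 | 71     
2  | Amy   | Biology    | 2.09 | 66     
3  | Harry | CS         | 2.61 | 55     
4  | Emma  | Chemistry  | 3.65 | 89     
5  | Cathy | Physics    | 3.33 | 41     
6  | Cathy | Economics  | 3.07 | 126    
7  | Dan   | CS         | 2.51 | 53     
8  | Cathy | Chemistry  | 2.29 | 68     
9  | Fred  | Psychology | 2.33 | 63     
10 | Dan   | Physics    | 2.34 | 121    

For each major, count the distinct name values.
SELECT major, COUNT(DISTINCT name)
FROM students
GROUP BY major

Result:
  Biology: 1 distinct
  CS: 2 distinct
  Chemistry: 2 distinct
  Economics: 1 distinct
  Physics: 2 distinct
  Psychology: 1 distinct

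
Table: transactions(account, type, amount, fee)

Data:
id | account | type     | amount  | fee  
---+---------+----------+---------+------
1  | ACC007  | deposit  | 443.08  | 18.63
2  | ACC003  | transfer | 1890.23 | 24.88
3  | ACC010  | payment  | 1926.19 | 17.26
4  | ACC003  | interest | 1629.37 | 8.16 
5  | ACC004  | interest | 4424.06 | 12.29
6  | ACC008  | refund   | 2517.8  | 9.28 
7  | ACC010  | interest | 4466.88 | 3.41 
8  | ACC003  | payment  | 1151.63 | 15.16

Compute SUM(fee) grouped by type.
SELECT type, SUM(fee) as result
FROM transactions
GROUP BY type

Result:
  deposit: 18.63
  interest: 23.86
  payment: 32.42
  refund: 9.28
  transfer: 24.88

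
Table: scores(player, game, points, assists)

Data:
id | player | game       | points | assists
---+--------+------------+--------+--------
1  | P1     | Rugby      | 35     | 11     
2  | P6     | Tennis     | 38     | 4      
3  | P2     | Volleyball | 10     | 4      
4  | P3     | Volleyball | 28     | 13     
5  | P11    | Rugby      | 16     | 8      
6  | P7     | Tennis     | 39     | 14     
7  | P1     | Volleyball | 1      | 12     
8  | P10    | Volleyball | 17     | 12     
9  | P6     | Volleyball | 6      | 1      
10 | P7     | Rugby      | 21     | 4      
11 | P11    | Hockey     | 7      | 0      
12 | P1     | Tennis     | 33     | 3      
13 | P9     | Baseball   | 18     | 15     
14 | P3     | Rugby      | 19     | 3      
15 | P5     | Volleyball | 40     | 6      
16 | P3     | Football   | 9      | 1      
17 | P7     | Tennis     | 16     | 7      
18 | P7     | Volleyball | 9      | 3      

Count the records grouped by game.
SELECT game, COUNT(*) as count
FROM scores
GROUP BY game

Result:
  Baseball: 1
  Football: 1
  Hockey: 1
  Rugby: 4
  Tennis: 4
  Volleyball: 7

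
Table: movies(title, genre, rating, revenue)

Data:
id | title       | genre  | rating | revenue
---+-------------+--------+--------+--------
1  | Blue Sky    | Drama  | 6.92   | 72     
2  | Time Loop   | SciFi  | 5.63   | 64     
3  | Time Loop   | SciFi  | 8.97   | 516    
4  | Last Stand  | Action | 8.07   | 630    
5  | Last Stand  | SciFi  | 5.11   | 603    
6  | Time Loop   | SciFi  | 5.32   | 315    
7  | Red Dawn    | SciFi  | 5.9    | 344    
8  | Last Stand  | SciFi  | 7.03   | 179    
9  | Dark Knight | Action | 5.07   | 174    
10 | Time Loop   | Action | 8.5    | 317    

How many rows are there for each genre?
SELECT genre, COUNT(*) as count
FROM movies
GROUP BY genre

Result:
  Action: 3
  Drama: 1
  SciFi: 6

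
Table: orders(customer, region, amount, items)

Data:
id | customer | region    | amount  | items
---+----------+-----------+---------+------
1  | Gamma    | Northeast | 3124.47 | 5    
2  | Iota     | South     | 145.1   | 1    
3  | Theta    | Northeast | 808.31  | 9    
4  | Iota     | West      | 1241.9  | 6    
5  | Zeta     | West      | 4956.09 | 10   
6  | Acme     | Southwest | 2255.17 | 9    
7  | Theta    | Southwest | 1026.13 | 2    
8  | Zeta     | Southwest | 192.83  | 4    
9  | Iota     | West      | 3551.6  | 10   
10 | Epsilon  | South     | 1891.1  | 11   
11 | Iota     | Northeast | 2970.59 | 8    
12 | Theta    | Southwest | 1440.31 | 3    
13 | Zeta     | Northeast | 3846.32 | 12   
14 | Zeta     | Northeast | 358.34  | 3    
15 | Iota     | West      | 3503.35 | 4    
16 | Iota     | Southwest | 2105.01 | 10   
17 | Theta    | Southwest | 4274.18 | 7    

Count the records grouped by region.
SELECT region, COUNT(*) as count
FROM orders
GROUP BY region

Result:
  Northeast: 5
  South: 2
  Southwest: 6
  West: 4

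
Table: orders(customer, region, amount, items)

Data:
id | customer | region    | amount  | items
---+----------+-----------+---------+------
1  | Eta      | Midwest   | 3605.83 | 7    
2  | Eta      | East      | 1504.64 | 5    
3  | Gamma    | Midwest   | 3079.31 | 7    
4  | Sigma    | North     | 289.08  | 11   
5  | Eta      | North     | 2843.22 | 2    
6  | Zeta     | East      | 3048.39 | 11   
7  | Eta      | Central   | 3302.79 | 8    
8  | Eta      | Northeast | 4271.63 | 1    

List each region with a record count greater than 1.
SELECT region, COUNT(*) as cnt
FROM orders
GROUP BY region
HAVING COUNT(*) > 1

Result:
  East: 2
  Midwest: 2
  North: 2

Note: HAVING filters groups after aggregation, WHERE filters rows before.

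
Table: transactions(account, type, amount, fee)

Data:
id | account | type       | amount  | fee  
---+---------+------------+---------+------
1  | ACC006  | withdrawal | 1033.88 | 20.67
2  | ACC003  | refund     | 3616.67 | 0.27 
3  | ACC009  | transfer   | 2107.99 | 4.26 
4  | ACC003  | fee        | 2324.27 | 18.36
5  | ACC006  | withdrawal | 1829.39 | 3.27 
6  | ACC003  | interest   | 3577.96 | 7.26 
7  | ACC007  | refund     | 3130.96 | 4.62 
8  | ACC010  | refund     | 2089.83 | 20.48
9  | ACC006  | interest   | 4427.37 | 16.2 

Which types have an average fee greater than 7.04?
SELECT type, AVG(fee)
FROM transactions
GROUP BY type
HAVING AVG(fee) > 7.04

Result:
  fee: avg=18.36
  interest: avg=11.73
  refund: avg=8.46
  withdrawal: avg=11.97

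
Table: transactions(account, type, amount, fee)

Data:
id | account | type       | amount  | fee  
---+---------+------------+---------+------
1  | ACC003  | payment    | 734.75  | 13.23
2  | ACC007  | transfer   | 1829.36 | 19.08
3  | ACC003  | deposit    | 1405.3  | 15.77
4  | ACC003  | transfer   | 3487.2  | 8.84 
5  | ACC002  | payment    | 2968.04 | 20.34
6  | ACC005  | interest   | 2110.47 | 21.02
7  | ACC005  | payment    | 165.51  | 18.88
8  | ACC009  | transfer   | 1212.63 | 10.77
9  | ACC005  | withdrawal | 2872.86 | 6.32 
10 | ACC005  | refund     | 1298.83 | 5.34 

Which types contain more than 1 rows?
SELECT type, COUNT(*) as cnt
FROM transactions
GROUP BY type
HAVING COUNT(*) > 1

Result:
  payment: 3
  transfer: 3

Note: HAVING filters groups after aggregation, WHERE filters rows before.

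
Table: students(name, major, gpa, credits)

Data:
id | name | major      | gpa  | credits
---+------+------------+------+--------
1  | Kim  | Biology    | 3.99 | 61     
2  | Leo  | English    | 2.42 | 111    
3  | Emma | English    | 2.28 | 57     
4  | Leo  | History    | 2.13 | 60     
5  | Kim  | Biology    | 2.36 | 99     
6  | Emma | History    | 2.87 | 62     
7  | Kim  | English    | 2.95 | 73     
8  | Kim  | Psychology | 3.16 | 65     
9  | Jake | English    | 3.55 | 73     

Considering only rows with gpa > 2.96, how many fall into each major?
SELECT major, COUNT(*)
FROM students
WHERE gpa > 2.96
GROUP BY major

Note: WHERE filters rows before grouping.

Result:
  Biology: 1
  English: 1
  Psychology: 1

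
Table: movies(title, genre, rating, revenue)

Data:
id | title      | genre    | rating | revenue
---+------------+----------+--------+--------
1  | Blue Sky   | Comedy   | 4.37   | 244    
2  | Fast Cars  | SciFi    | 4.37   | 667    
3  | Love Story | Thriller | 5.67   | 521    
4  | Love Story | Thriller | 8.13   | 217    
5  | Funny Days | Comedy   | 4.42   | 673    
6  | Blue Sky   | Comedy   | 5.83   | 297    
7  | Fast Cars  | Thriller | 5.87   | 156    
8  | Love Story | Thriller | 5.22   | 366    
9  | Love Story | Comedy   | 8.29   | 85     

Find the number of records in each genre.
SELECT genre, COUNT(*) as count
FROM movies
GROUP BY genre

Result:
  Comedy: 4
  SciFi: 1
  Thriller: 4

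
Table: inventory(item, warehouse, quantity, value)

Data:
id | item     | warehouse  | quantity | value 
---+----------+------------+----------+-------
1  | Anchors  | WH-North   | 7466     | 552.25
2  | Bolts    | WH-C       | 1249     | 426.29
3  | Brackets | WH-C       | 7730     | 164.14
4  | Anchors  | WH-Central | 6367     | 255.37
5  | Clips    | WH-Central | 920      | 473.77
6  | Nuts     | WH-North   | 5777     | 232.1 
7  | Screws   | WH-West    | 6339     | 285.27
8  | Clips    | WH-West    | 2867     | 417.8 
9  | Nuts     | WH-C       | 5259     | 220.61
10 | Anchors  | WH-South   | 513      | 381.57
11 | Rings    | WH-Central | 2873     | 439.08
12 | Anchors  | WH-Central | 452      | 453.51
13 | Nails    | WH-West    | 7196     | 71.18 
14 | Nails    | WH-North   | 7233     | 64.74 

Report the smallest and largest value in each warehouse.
SELECT warehouse, MIN(value), MAX(value)
FROM inventory
GROUP BY warehouse

Result:
  WH-C: min=164.14, max=426.29
  WH-Central: min=255.37, max=473.77
  WH-North: min=64.74, max=552.25
  WH-South: min=381.57, max=381.57
  WH-West: min=71.18, max=417.80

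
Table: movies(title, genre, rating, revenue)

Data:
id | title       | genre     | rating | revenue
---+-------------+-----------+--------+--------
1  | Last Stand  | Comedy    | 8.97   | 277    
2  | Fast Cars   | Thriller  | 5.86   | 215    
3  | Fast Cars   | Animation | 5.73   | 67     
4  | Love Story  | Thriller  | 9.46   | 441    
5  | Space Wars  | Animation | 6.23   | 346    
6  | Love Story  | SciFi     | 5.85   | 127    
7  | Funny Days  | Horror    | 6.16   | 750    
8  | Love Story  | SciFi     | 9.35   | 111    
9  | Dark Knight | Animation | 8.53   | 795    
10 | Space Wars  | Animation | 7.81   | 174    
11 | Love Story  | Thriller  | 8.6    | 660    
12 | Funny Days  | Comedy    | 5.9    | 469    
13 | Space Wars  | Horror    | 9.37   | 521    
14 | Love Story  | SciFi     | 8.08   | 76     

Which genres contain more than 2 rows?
SELECT genre, COUNT(*) as cnt
FROM movies
GROUP BY genre
HAVING COUNT(*) > 2

Result:
  Animation: 4
  SciFi: 3
  Thriller: 3

Note: HAVING filters groups after aggregation, WHERE filters rows before.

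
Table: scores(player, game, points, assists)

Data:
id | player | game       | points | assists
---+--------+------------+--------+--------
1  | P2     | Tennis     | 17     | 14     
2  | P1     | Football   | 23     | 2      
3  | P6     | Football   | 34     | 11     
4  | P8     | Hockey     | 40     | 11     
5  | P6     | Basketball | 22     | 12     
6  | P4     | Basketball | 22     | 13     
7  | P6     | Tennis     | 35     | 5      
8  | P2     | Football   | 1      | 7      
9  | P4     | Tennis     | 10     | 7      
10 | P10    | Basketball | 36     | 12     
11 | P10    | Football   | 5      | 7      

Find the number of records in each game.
SELECT game, COUNT(*) as count
FROM scores
GROUP BY game

Result:
  Basketball: 3
  Football: 4
  Hockey: 1
  Tennis: 3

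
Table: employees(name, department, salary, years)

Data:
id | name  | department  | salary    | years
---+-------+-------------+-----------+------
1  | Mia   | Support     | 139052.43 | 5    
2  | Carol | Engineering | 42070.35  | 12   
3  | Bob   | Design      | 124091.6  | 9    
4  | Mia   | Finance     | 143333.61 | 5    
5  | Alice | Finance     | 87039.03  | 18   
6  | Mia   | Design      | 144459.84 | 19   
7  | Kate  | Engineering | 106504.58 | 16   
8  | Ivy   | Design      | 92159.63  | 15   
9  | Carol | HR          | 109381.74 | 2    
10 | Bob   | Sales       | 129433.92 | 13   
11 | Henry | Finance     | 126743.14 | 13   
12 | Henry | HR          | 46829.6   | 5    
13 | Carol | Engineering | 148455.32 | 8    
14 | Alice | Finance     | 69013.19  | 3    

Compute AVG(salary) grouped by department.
SELECT department, AVG(salary) as result
FROM employees
GROUP BY department

Result:
  Design: 120237.02
  Engineering: 99010.08
  Finance: 106532.24
  HR: 78105.67
  Sales: 129433.92
  Support: 139052.43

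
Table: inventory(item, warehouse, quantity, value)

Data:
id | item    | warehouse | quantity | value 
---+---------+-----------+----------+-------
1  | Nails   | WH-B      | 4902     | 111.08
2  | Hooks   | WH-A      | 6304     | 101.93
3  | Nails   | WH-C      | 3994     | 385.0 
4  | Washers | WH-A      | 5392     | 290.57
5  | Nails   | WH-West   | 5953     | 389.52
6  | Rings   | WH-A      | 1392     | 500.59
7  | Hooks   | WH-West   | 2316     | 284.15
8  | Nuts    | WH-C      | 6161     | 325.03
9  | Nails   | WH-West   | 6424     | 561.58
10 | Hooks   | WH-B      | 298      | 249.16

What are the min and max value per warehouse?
SELECT warehouse, MIN(value), MAX(value)
FROM inventory
GROUP BY warehouse

Result:
  WH-A: min=101.93, max=500.59
  WH-B: min=111.08, max=249.16
  WH-C: min=325.03, max=385.00
  WH-West: min=284.15, max=561.58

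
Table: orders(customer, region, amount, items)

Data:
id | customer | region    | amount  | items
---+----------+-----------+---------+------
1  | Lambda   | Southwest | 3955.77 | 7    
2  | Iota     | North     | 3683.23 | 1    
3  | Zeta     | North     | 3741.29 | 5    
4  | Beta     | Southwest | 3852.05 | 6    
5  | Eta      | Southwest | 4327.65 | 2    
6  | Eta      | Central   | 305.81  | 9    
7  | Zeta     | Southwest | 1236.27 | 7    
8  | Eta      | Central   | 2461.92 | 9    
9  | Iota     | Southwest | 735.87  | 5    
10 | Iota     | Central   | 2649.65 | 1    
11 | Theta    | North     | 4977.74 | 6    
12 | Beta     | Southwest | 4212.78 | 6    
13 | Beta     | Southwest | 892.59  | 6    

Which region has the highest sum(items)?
SELECT region, SUM(items) as val
FROM orders
GROUP BY region
ORDER BY val DESC
LIMIT 1

Result: Southwest with sum(items) = 39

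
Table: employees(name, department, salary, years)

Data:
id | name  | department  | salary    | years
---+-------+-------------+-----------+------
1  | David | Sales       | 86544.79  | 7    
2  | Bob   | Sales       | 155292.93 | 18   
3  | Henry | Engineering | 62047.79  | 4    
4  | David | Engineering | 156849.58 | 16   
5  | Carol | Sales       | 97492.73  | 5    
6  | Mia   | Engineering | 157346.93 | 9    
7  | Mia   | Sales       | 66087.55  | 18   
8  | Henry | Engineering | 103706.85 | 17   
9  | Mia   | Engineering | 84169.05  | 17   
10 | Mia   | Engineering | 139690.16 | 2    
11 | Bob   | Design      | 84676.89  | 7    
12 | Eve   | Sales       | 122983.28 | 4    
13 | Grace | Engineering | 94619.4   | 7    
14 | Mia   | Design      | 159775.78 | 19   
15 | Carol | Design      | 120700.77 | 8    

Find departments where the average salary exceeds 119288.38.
SELECT department, AVG(salary)
FROM employees
GROUP BY department
HAVING AVG(salary) > 119288.38

Result:
  Design: avg=121717.81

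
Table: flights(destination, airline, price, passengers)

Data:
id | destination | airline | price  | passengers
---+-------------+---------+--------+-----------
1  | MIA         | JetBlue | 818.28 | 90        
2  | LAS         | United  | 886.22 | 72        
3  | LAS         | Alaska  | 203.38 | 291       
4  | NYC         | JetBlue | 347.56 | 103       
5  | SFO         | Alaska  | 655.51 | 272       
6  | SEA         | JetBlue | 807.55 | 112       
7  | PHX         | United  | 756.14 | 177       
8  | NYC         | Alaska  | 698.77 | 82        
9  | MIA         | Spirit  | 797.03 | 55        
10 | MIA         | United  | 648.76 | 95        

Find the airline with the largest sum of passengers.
SELECT airline, SUM(passengers) as val
FROM flights
GROUP BY airline
ORDER BY val DESC
LIMIT 1

Result: Alaska with sum(passengers) = 645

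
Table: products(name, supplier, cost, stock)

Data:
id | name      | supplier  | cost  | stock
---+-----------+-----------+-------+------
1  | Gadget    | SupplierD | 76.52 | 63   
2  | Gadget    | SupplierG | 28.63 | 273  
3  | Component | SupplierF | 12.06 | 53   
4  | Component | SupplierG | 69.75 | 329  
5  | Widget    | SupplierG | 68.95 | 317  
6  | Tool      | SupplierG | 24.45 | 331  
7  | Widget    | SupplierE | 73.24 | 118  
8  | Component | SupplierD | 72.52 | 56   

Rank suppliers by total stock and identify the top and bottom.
SELECT supplier, SUM(stock)
FROM products
GROUP BY supplier
ORDER BY SUM(stock)

All groups:
  SupplierF: 53
  SupplierE: 118
  SupplierD: 119
  SupplierG: 1250

Highest: SupplierG (1250)
Lowest: SupplierF (53)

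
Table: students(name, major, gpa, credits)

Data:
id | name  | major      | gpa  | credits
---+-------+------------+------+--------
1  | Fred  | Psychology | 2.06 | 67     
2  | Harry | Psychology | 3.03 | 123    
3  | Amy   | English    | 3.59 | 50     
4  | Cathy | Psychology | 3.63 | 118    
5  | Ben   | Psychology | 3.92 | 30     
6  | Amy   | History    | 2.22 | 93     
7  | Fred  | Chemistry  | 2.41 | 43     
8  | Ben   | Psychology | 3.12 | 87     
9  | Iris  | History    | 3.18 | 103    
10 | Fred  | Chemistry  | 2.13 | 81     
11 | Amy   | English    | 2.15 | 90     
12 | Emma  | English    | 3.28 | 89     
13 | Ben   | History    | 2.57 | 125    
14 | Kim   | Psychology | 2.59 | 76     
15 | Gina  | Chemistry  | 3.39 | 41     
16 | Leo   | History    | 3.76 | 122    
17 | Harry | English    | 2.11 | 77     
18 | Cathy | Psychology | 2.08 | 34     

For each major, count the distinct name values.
SELECT major, COUNT(DISTINCT name)
FROM students
GROUP BY major

Result:
  Chemistry: 2 distinct
  English: 3 distinct
  History: 4 distinct
  Psychology: 5 distinct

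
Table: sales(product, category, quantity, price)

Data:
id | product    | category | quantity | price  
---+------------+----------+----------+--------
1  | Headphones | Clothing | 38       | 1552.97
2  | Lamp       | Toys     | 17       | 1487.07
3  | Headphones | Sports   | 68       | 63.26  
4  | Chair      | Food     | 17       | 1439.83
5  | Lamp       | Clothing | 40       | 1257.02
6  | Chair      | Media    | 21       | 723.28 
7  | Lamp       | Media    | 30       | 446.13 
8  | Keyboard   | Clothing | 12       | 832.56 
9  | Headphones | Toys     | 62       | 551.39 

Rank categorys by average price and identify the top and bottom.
SELECT category, AVG(price)
FROM sales
GROUP BY category
ORDER BY AVG(price)

All groups:
  Sports: 63.26
  Media: 584.71
  Toys: 1019.23
  Clothing: 1214.18
  Food: 1439.83

Highest: Food (1439.83)
Lowest: Sports (63.26)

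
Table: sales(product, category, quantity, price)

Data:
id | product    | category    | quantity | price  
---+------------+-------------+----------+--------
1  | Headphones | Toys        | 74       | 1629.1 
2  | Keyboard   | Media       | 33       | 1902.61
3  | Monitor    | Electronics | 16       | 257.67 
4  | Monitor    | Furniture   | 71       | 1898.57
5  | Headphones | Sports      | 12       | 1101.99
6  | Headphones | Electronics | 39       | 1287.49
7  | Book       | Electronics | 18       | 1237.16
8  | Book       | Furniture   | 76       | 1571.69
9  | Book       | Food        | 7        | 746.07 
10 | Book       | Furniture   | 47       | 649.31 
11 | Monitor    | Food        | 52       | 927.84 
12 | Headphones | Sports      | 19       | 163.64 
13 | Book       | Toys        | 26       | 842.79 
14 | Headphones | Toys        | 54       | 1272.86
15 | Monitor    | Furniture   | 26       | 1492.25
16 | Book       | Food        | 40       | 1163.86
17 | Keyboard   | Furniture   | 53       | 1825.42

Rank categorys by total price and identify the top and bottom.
SELECT category, SUM(price)
FROM sales
GROUP BY category
ORDER BY SUM(price)

All groups:
  Sports: 1265.63
  Media: 1902.61
  Electronics: 2782.32
  Food: 2837.77
  Toys: 3744.75
  Furniture: 7437.24

Highest: Furniture (7437.24)
Lowest: Sports (1265.63)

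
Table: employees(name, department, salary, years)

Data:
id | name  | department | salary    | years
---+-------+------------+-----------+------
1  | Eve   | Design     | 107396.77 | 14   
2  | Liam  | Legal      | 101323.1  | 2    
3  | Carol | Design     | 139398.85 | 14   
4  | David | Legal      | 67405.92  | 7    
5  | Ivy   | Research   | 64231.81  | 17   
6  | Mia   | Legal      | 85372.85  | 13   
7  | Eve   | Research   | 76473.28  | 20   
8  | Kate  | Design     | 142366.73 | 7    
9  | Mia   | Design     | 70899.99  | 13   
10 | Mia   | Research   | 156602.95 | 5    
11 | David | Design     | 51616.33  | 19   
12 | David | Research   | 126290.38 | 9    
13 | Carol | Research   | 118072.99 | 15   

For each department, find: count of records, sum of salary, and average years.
SELECT department,
       COUNT(*) as cnt,
       SUM(salary) as total_salary,
       AVG(years) as avg_years
FROM employees
GROUP BY department

Result:
  Design: 5 records, 511678.67 total salary, 13.40 avg years
  Legal: 3 records, 254101.87 total salary, 7.33 avg years
  Research: 5 records, 541671.41 total salary, 13.20 avg years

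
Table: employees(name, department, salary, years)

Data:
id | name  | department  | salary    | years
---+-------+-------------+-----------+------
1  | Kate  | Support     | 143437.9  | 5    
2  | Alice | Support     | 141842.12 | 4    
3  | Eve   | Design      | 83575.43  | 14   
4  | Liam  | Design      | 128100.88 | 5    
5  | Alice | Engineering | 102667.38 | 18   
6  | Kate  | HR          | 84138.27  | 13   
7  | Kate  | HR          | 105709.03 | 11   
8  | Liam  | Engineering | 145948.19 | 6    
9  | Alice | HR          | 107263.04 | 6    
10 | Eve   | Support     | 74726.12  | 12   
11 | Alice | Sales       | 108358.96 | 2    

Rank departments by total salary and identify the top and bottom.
SELECT department, SUM(salary)
FROM employees
GROUP BY department
ORDER BY SUM(salary)

All groups:
  Sales: 108358.96
  Design: 211676.31
  Engineering: 248615.57
  HR: 297110.34
  Support: 360006.14

Highest: Support (360006.14)
Lowest: Sales (108358.96)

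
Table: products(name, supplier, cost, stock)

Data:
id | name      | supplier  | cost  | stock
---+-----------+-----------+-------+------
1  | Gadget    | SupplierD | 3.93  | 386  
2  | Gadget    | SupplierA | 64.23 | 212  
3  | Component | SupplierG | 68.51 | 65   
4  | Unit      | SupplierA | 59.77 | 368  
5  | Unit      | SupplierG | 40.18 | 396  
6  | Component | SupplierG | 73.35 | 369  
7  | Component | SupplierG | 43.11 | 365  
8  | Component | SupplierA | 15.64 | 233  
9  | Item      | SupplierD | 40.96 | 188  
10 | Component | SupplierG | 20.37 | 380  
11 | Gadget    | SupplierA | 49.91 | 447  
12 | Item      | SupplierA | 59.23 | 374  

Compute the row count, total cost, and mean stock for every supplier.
SELECT supplier,
       COUNT(*) as cnt,
       SUM(cost) as total_cost,
       AVG(stock) as avg_stock
FROM products
GROUP BY supplier

Result:
  SupplierA: 5 records, 248.78 total cost, 326.80 avg stock
  SupplierD: 2 records, 44.89 total cost, 287.00 avg stock
  SupplierG: 5 records, 245.52 total cost, 315.00 avg stock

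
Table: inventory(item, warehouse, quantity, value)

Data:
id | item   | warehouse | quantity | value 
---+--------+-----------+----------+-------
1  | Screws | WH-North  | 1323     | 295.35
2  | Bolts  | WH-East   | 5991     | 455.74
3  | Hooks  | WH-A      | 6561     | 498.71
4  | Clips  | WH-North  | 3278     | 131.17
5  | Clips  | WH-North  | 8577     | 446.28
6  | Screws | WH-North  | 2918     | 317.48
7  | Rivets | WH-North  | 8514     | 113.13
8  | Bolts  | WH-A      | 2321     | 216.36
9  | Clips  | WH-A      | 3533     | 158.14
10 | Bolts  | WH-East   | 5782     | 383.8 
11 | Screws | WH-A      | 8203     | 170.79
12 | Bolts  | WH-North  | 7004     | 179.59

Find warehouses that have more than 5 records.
SELECT warehouse, COUNT(*) as cnt
FROM inventory
GROUP BY warehouse
HAVING COUNT(*) > 5

Result:
  WH-North: 6

Note: HAVING filters groups after aggregation, WHERE filters rows before.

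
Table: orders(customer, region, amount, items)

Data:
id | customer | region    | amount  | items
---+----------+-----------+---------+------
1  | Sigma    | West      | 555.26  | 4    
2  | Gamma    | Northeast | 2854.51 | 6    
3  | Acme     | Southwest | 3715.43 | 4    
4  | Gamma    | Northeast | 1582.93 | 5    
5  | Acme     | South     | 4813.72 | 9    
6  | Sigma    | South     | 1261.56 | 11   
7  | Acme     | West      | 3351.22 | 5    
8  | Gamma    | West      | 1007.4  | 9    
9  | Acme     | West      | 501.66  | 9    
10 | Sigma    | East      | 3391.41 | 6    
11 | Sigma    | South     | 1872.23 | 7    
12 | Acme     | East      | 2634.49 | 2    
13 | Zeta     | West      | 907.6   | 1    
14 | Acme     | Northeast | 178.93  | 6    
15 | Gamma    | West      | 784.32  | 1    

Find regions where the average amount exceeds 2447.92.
SELECT region, AVG(amount)
FROM orders
GROUP BY region
HAVING AVG(amount) > 2447.92

Result:
  East: avg=3012.95
  South: avg=2649.17
  Southwest: avg=3715.43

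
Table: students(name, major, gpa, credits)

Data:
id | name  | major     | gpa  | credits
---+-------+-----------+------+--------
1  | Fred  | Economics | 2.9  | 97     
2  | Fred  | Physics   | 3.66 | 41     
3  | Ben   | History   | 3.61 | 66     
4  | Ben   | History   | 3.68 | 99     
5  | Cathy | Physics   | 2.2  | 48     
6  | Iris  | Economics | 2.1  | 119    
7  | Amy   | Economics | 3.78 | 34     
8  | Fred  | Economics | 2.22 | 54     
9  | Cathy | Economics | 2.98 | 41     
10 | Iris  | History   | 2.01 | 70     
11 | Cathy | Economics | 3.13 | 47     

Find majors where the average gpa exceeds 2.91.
SELECT major, AVG(gpa)
FROM students
GROUP BY major
HAVING AVG(gpa) > 2.91

Result:
  History: avg=3.10
  Physics: avg=2.93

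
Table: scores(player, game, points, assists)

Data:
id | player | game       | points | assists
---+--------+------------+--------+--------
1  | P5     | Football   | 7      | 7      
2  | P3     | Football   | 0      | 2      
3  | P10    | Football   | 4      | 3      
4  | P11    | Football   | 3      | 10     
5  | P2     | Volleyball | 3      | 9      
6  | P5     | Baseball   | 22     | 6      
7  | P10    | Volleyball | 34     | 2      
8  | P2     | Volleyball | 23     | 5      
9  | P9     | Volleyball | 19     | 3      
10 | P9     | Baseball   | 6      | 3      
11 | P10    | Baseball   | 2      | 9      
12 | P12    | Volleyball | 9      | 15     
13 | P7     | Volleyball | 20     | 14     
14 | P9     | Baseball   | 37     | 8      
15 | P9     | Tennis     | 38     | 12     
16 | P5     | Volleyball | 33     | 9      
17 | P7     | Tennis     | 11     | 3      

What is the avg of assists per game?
SELECT game, AVG(assists) as result
FROM scores
GROUP BY game

Result:
  Baseball: 6.50
  Football: 5.50
  Tennis: 7.50
  Volleyball: 8.14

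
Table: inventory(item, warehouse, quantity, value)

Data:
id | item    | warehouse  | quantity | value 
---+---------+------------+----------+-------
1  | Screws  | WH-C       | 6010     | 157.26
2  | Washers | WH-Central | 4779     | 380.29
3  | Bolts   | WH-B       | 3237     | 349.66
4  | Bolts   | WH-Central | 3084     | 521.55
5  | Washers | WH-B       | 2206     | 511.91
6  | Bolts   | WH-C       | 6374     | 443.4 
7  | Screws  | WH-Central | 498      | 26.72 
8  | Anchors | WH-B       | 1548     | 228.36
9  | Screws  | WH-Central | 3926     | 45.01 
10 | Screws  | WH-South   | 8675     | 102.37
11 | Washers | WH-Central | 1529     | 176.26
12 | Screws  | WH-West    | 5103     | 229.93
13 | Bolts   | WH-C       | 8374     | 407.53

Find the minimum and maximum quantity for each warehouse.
SELECT warehouse, MIN(quantity), MAX(quantity)
FROM inventory
GROUP BY warehouse

Result:
  WH-B: min=1548, max=3237
  WH-C: min=6010, max=8374
  WH-Central: min=498, max=4779
  WH-South: min=8675, max=8675
  WH-West: min=5103, max=5103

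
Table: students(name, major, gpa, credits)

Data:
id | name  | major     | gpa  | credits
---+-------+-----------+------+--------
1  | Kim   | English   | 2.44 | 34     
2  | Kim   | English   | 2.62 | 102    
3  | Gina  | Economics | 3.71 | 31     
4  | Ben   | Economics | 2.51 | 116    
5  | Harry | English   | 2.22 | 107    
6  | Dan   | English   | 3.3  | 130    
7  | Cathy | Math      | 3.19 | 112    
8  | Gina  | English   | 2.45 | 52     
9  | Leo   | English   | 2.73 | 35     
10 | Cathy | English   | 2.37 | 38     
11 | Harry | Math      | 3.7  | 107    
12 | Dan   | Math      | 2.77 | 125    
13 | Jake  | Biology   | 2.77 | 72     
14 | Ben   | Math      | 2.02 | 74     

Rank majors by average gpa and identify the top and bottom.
SELECT major, AVG(gpa)
FROM students
GROUP BY major
ORDER BY AVG(gpa)

All groups:
  English: 2.59
  Biology: 2.77
  Math: 2.92
  Economics: 3.11

Highest: Economics (3.11)
Lowest: English (2.59)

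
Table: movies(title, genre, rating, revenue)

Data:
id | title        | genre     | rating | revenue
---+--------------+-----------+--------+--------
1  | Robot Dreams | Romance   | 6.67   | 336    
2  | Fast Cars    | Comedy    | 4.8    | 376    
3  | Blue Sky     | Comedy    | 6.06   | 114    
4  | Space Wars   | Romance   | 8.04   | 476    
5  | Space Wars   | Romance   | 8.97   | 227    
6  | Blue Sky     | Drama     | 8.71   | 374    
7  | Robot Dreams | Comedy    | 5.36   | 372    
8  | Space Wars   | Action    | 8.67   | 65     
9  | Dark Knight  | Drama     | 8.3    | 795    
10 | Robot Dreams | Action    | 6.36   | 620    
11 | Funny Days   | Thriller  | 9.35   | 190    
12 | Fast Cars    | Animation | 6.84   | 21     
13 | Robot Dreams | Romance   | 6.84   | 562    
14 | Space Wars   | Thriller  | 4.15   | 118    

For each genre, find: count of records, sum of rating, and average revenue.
SELECT genre,
       COUNT(*) as cnt,
       SUM(rating) as total_rating,
       AVG(revenue) as avg_revenue
FROM movies
GROUP BY genre

Result:
  Action: 2 records, 15.03 total rating, 342.50 avg revenue
  Animation: 1 records, 6.84 total rating, 21.00 avg revenue
  Comedy: 3 records, 16.22 total rating, 287.33 avg revenue
  Drama: 2 records, 17.01 total rating, 584.50 avg revenue
  Romance: 4 records, 30.52 total rating, 400.25 avg revenue
  Thriller: 2 records, 13.50 total rating, 154.00 avg revenue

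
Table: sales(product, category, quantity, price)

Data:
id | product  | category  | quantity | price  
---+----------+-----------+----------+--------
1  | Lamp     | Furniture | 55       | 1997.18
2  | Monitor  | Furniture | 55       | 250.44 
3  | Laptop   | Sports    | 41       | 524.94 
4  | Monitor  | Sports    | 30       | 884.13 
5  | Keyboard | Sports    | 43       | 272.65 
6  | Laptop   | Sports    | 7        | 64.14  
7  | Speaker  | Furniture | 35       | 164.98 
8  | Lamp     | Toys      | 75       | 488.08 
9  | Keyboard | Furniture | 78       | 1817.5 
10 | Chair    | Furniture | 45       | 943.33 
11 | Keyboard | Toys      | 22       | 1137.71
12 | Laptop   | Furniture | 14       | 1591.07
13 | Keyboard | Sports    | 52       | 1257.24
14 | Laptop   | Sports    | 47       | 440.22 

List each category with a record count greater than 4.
SELECT category, COUNT(*) as cnt
FROM sales
GROUP BY category
HAVING COUNT(*) > 4

Result:
  Furniture: 6
  Sports: 6

Note: HAVING filters groups after aggregation, WHERE filters rows before.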